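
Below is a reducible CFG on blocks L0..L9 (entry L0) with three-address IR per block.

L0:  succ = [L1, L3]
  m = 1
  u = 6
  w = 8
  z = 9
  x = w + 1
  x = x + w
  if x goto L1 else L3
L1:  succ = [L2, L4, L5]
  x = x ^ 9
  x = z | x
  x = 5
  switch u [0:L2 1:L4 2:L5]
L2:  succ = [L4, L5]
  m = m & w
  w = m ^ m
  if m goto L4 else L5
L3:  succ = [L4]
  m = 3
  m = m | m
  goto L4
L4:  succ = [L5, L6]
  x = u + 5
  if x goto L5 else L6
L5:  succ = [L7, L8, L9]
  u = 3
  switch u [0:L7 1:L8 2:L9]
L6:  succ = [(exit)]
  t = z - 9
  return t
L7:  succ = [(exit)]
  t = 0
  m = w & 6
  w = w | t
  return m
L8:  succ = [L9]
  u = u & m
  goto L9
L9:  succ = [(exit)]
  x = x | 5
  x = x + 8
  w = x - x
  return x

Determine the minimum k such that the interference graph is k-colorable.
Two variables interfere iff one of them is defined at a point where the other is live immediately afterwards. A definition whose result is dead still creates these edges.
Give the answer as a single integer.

Answer: 5

Derivation:
Block summaries:
  L0: def={m,u,w,x,z} ue=∅
  L1: def={x} ue={u,x,z}
  L2: def={m,w} ue={m,w}
  L3: def={m} ue=∅
  L4: def={x} ue={u}
  L5: def={u} ue=∅
  L6: def={t} ue={z}
  L7: def={m,t,w} ue={w}
  L8: def={u} ue={m,u}
  L9: def={w,x} ue={x}

Backward fixpoint:
  live L0: ∅→{m,u,w,x,z}
  live L1: {m,u,w,x,z}→{m,u,w,x,z}
  live L2: {m,u,w,x,z}→{m,u,w,x,z}
  live L3: {u,w,z}→{m,u,w,z}
  live L4: {m,u,w,z}→{m,w,x,z}
  live L5: {m,w,x}→{m,u,w,x}
  live L6: {z}→∅
  live L7: {w}→∅
  live L8: {m,u,x}→{x}
  live L9: {x}→∅

Interference:
  m — {t,u,w,x,z}
  t — {m,w}
  u — {m,w,x,z}
  w — {m,t,u,x,z}
  x — {m,u,w,z}
  z — {m,u,w,x}

Colouring:
  clique {m,u,w,x,z} ⇒ need ≥ 5
  assign m→r0 t→r2 u→r2 w→r1 x→r3 z→r4 — no edge inside a register ⇒ χ ≤ 5
  χ = 5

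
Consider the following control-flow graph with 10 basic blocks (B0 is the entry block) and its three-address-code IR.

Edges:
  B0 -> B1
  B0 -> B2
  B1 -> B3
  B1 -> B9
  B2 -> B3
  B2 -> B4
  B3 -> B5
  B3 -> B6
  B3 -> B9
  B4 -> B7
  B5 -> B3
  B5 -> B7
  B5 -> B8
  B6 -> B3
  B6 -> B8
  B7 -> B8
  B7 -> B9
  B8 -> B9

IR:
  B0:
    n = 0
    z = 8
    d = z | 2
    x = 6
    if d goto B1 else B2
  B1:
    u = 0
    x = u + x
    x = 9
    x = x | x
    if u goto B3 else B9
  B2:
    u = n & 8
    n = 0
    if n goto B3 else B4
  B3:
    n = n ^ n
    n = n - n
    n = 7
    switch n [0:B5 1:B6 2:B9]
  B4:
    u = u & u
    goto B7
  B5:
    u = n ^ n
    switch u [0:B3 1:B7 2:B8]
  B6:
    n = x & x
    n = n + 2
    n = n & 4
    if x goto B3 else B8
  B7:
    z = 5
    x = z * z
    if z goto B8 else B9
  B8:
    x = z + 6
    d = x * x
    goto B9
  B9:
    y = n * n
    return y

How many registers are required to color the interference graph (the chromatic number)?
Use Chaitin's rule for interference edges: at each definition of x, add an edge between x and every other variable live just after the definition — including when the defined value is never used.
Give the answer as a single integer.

Answer: 4

Derivation:
Block summaries:
  B0: {d,n,x,z} / ∅
  B1: {u,x} / {x}
  B2: {n,u} / {n}
  B3: {n} / {n}
  B4: {u} / {u}
  B5: {u} / {n}
  B6: {n} / {x}
  B7: {x,z} / ∅
  B8: {d,x} / {z}
  B9: {y} / {n}

Live sets:
  B0: in=∅ out={n,x,z}
  B1: in={n,x,z} out={n,x,z}
  B2: in={n,x,z} out={n,u,x,z}
  B3: in={n,x,z} out={n,x,z}
  B4: in={n,u} out={n}
  B5: in={n,x,z} out={n,x,z}
  B6: in={x,z} out={n,x,z}
  B7: in={n} out={n,z}
  B8: in={n,z} out={n}
  B9: in={n} out=∅

Interference:
  d — {n,x,z}
  n — {d,u,x,z}
  u — {n,x,z}
  x — {d,n,u,z}
  y — ∅
  z — {d,n,u,x}

Colouring:
  {d,n,x,z} pairwise interfere (4-clique) ⇒ χ ≥ 4
  4-colouring: R0={n,y}  R1={x}  R2={z}  R3={d,u}
  χ = 4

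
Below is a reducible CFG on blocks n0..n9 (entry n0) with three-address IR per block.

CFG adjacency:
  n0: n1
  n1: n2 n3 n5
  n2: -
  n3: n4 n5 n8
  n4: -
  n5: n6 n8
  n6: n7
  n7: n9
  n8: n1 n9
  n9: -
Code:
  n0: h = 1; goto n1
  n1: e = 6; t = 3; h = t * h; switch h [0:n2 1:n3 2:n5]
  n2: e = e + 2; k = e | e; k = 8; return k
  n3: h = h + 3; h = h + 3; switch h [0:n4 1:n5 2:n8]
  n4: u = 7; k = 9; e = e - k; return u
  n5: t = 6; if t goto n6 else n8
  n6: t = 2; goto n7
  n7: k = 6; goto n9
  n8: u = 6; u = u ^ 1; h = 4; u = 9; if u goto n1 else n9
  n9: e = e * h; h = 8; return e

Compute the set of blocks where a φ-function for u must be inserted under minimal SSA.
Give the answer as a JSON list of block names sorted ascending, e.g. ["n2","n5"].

Answer: ["n1", "n9"]

Working:
idom tree: n1←n0 n2←n1 n3←n1 n4←n3 n5←n1 n6←n5 n7←n6 n8←n1 n9←n1
Join-block Dom:
  n1: preds {n0,n8}: {n0} ∩ {n0,n1,n8} = {n0}; idom=n0
  n5: preds {n1,n3}: {n0,n1} ∩ {n0,n1,n3} = {n0,n1}; idom=n1
  n8: preds {n3,n5}: {n0,n1,n3} ∩ {n0,n1,n5} = {n0,n1}; idom=n1
  n9: preds {n7,n8}: {n0,n1,n5,n6,n7} ∩ {n0,n1,n8} = {n0,n1}; idom=n1

Frontier:
  join n1 pred n0: · stop@n0
  join n1 pred n8: n8→n1 stop@n0
  join n5 pred n1: · stop@n1
  join n5 pred n3: n3 stop@n1
  join n8 pred n3: n3 stop@n1
  join n8 pred n5: n5 stop@n1
  join n9 pred n7: n7→n6→n5 stop@n1
  join n9 pred n8: n8 stop@n1
  DF(n0)=∅
  DF(n1)={n1}
  DF(n2)=∅
  DF(n3)={n5,n8}
  DF(n4)=∅
  DF(n5)={n8,n9}
  DF(n6)={n9}
  DF(n7)={n9}
  DF(n8)={n1,n9}
  DF(n9)=∅

φ for u: defs {n4,n8}
  DF⁺ = {n1,n9}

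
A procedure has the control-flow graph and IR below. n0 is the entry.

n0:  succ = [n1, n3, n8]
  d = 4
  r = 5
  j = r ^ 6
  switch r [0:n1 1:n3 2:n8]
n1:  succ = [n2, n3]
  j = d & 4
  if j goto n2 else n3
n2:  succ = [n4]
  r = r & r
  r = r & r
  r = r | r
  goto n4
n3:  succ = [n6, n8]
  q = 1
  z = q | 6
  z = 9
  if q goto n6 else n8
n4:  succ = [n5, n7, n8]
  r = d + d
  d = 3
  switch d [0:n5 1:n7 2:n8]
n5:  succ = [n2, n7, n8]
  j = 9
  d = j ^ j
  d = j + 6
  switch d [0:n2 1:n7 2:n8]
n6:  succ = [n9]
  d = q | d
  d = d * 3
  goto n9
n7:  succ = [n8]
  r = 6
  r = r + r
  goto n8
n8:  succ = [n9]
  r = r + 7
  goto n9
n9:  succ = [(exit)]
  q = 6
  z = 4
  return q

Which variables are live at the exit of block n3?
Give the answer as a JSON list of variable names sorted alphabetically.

Block summaries:
  n0: {d,j,r} / ∅
  n1: {j} / {d}
  n2: {r} / {r}
  n3: {q,z} / ∅
  n4: {d,r} / {d}
  n5: {d,j} / ∅
  n6: {d} / {d,q}
  n7: {r} / ∅
  n8: {r} / {r}
  n9: {q,z} / ∅

Backward fixpoint:
  live n0: ∅→{d,r}
  live n1: {d,r}→{d,r}
  live n2: {d,r}→{d}
  live n3: {d,r}→{d,q,r}
  live n4: {d}→{r}
  live n5: {r}→{d,r}
  live n6: {d,q}→∅
  live n7: ∅→{r}
  live n8: {r}→∅
  live n9: ∅→∅

live-out(n3) = ["d", "q", "r"]

Answer: ["d", "q", "r"]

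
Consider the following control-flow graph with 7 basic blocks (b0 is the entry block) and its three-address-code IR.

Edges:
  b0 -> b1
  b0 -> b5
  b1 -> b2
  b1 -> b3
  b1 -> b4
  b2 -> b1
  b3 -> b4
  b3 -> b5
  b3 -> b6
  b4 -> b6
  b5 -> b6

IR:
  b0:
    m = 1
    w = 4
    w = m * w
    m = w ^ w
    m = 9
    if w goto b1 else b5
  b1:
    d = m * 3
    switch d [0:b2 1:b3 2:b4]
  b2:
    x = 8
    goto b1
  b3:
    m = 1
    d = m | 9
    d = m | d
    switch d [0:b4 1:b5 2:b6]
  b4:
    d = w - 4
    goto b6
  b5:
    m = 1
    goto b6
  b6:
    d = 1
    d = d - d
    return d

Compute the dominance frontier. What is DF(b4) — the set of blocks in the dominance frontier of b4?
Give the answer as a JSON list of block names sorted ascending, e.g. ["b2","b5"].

idom tree: b1←b0 b2←b1 b3←b1 b4←b1 b5←b0 b6←b0
Dom at joins:
  b1: preds {b0,b2}: {b0} ∩ {b0,b1,b2} = {b0}; idom=b0
  b4: preds {b1,b3}: {b0,b1} ∩ {b0,b1,b3} = {b0,b1}; idom=b1
  b5: preds {b0,b3}: {b0} ∩ {b0,b1,b3} = {b0}; idom=b0
  b6: preds {b3,b4,b5}: {b0,b1,b3} ∩ {b0,b1,b4} ∩ {b0,b5} = {b0}; idom=b0

Frontier:
  join b1 pred b0: · stop@b0
  join b1 pred b2: b2→b1 stop@b0
  join b4 pred b1: · stop@b1
  join b4 pred b3: b3 stop@b1
  join b5 pred b0: · stop@b0
  join b5 pred b3: b3→b1 stop@b0
  join b6 pred b3: b3→b1 stop@b0
  join b6 pred b4: b4→b1 stop@b0
  join b6 pred b5: b5 stop@b0
  b0: DF=∅
  b1: DF={b1,b5,b6}
  b2: DF={b1}
  b3: DF={b4,b5,b6}
  b4: DF={b6}
  b5: DF={b6}
  b6: DF=∅

DF(b4) = ["b6"]

Answer: ["b6"]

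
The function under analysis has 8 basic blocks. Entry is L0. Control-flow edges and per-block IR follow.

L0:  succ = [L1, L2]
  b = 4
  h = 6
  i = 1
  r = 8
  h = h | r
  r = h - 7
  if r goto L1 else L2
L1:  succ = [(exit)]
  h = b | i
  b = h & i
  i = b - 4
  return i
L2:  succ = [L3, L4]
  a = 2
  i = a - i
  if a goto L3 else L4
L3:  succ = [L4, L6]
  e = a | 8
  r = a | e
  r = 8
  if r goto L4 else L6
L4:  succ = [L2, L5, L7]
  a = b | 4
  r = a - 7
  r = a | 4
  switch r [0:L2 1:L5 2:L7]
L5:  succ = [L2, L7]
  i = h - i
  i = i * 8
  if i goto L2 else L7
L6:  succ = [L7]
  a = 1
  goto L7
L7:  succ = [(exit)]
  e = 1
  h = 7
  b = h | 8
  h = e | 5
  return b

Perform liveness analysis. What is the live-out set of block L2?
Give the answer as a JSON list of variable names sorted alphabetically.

Answer: ["a", "b", "h", "i"]

Derivation:
def/use:
  L0 def {b,h,i,r} use ∅
  L1 def {b,h,i} use {b,i}
  L2 def {a,i} use {i}
  L3 def {e,r} use {a}
  L4 def {a,r} use {b}
  L5 def {i} use {h,i}
  L6 def {a} use ∅
  L7 def {b,e,h} use ∅

Backward fixpoint:
  L0: in=∅ out={b,h,i}
  L1: in={b,i} out=∅
  L2: in={b,h,i} out={a,b,h,i}
  L3: in={a,b,h,i} out={b,h,i}
  L4: in={b,h,i} out={b,h,i}
  L5: in={b,h,i} out={b,h,i}
  L6: in=∅ out=∅
  L7: in=∅ out=∅

live-out(L2) = ["a", "b", "h", "i"]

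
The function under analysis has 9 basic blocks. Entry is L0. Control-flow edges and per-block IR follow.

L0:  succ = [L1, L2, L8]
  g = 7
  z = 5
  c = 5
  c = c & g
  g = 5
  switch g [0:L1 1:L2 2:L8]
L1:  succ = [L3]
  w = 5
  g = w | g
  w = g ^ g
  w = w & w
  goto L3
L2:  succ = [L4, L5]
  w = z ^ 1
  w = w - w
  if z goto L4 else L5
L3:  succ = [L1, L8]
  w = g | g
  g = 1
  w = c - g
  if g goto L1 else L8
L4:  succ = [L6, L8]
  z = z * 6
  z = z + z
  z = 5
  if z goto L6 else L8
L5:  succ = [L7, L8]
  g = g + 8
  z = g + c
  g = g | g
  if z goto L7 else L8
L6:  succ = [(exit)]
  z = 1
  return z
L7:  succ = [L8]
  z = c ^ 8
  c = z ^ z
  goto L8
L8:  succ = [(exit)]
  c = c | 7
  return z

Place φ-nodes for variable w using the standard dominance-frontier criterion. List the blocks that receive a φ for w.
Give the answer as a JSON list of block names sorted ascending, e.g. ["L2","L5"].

idom tree: L1←L0 L2←L0 L3←L1 L4←L2 L5←L2 L6←L4 L7←L5 L8←L0
Join-block Dom:
  L1: preds {L0,L3}: {L0} ∩ {L0,L1,L3} = {L0}; idom=L0
  L8: preds {L0,L3,L4,L5,L7}: {L0} ∩ {L0,L1,L3} ∩ {L0,L2,L4} ∩ {L0,L2,L5} ∩ {L0,L2,L5,L7} = {L0}; idom=L0

DF derivation:
  L1←L0: walk · to L0
  L1←L3: walk L3→L1 to L0
  L8←L0: walk · to L0
  L8←L3: walk L3→L1 to L0
  L8←L4: walk L4→L2 to L0
  L8←L5: walk L5→L2 to L0
  L8←L7: walk L7→L5→L2 to L0
  L0 → ∅
  L1 → {L1,L8}
  L2 → {L8}
  L3 → {L1,L8}
  L4 → {L8}
  L5 → {L8}
  L6 → ∅
  L7 → {L8}
  L8 → ∅

φ for w: defs {L1,L2,L3}
  DF⁺ = {L1,L8}

Answer: ["L1", "L8"]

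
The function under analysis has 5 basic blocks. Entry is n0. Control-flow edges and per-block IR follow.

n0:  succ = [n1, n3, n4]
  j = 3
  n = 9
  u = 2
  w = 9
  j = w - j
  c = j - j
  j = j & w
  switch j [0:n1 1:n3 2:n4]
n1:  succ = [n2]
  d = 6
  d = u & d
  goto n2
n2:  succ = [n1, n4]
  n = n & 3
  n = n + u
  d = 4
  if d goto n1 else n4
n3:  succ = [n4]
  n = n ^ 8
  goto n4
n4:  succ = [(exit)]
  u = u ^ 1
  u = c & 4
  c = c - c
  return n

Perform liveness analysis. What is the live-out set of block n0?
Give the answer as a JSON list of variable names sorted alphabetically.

Per-block:
  n0: {c,j,n,u,w} / ∅
  n1: {d} / {u}
  n2: {d,n} / {n,u}
  n3: {n} / {n}
  n4: {c,u} / {c,n,u}

Liveness:
  n0 li=∅ lo={c,n,u}
  n1 li={c,n,u} lo={c,n,u}
  n2 li={c,n,u} lo={c,n,u}
  n3 li={c,n,u} lo={c,n,u}
  n4 li={c,n,u} lo=∅

live-out(n0) = ["c", "n", "u"]

Answer: ["c", "n", "u"]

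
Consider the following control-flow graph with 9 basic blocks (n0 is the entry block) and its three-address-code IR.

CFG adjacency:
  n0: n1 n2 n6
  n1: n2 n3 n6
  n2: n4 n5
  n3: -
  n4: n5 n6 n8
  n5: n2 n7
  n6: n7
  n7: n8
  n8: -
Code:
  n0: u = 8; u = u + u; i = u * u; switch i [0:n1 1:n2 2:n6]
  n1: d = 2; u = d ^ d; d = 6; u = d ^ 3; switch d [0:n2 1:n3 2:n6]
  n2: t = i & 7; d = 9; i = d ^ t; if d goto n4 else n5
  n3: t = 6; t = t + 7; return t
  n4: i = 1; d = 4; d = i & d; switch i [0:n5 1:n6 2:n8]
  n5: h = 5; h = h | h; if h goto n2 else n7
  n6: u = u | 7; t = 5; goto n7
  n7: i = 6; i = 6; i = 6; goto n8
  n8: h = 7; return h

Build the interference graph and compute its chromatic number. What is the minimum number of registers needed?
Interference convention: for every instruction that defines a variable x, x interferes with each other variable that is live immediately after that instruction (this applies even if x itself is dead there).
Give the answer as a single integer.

Block summaries:
  n0: {i,u} / ∅
  n1: {d,u} / ∅
  n2: {d,i,t} / {i}
  n3: {t} / ∅
  n4: {d,i} / ∅
  n5: {h} / ∅
  n6: {t,u} / {u}
  n7: {i} / ∅
  n8: {h} / ∅

Liveness:
  n0: in=∅ out={i,u}
  n1: in={i} out={i,u}
  n2: in={i,u} out={i,u}
  n3: in=∅ out=∅
  n4: in={u} out={i,u}
  n5: in={i,u} out={i,u}
  n6: in={u} out=∅
  n7: in=∅ out=∅
  n8: in=∅ out=∅

Conflict graph:
  d↔{i,t,u}
  h↔{i,u}
  i↔{d,h,u}
  t↔{d,u}
  u↔{d,h,i,t}

Registers:
  clique {d,i,u} ⇒ need ≥ 3
  3-colouring: r0={u}  r1={d,h}  r2={i,t}
  χ = 3

Answer: 3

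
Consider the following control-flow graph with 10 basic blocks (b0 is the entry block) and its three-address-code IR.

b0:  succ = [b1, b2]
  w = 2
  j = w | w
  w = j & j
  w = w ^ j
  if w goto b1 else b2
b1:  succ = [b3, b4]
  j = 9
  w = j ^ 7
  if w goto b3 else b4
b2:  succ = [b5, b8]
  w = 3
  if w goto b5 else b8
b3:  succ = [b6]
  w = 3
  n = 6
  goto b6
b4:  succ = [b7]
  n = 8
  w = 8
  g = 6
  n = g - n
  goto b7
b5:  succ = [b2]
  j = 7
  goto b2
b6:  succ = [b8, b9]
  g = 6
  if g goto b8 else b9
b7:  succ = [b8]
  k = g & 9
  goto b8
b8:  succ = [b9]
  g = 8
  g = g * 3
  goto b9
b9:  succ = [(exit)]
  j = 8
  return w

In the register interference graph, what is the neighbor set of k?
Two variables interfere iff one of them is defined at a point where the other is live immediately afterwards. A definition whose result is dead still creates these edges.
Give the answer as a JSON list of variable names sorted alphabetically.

def/use:
  b0 def {j,w} use ∅
  b1 def {j,w} use ∅
  b2 def {w} use ∅
  b3 def {n,w} use ∅
  b4 def {g,n,w} use ∅
  b5 def {j} use ∅
  b6 def {g} use ∅
  b7 def {k} use {g}
  b8 def {g} use ∅
  b9 def {j} use {w}

Live sets:
  b0: in=∅ out=∅
  b1: in=∅ out=∅
  b2: in=∅ out={w}
  b3: in=∅ out={w}
  b4: in=∅ out={g,w}
  b5: in=∅ out=∅
  b6: in={w} out={w}
  b7: in={g,w} out={w}
  b8: in={w} out={w}
  b9: in={w} out=∅

Interference:
  g↔{n,w}
  j↔{w}
  k↔{w}
  n↔{g,w}
  w↔{g,j,k,n}

N(k) = ["w"]

Answer: ["w"]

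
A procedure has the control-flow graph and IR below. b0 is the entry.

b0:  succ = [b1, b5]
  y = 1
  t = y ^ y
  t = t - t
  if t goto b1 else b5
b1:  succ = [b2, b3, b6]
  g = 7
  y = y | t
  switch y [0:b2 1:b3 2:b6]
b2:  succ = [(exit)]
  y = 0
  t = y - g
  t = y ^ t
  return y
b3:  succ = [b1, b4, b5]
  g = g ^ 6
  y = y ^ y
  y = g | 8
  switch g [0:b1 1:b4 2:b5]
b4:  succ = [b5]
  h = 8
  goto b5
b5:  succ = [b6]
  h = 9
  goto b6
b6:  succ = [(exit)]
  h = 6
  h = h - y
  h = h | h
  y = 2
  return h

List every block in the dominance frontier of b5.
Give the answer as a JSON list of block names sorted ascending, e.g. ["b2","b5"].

Answer: ["b6"]

Analysis:
idom tree: b1←b0 b2←b1 b3←b1 b4←b3 b5←b0 b6←b0
Dom∩ at merges:
  b1: preds {b0,b3}: {b0} ∩ {b0,b1,b3} = {b0}; idom=b0
  b5: preds {b0,b3,b4}: {b0} ∩ {b0,b1,b3} ∩ {b0,b1,b3,b4} = {b0}; idom=b0
  b6: preds {b1,b5}: {b0,b1} ∩ {b0,b5} = {b0}; idom=b0

Frontier:
  b1←b0: walk · to b0
  b1←b3: walk b3→b1 to b0
  b5←b0: walk · to b0
  b5←b3: walk b3→b1 to b0
  b5←b4: walk b4→b3→b1 to b0
  b6←b1: walk b1 to b0
  b6←b5: walk b5 to b0
  b0 → ∅
  b1 → {b1,b5,b6}
  b2 → ∅
  b3 → {b1,b5}
  b4 → {b5}
  b5 → {b6}
  b6 → ∅

DF(b5) = ["b6"]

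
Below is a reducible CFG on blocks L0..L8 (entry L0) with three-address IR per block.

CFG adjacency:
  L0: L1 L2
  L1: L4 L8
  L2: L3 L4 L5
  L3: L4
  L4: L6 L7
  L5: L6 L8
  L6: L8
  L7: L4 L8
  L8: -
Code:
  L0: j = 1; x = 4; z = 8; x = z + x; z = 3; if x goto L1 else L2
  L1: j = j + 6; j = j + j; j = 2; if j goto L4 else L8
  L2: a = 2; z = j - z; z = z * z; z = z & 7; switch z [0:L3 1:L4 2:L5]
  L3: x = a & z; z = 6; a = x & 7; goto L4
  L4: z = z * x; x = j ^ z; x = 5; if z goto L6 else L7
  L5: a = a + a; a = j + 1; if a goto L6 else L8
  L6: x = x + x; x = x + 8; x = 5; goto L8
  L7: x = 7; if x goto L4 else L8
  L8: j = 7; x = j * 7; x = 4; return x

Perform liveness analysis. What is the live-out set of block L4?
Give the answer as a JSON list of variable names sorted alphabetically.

Block summaries:
  L0 def {j,x,z} use ∅
  L1 def {j} use {j}
  L2 def {a,z} use {j,z}
  L3 def {a,x,z} use {a,z}
  L4 def {x,z} use {j,x,z}
  L5 def {a} use {a,j}
  L6 def {x} use {x}
  L7 def {x} use ∅
  L8 def {j,x} use ∅

Liveness:
  live L0: ∅→{j,x,z}
  live L1: {j,x,z}→{j,x,z}
  live L2: {j,x,z}→{a,j,x,z}
  live L3: {a,j,z}→{j,x,z}
  live L4: {j,x,z}→{j,x,z}
  live L5: {a,j,x}→{x}
  live L6: {x}→∅
  live L7: {j,z}→{j,x,z}
  live L8: ∅→∅

live-out(L4) = ["j", "x", "z"]

Answer: ["j", "x", "z"]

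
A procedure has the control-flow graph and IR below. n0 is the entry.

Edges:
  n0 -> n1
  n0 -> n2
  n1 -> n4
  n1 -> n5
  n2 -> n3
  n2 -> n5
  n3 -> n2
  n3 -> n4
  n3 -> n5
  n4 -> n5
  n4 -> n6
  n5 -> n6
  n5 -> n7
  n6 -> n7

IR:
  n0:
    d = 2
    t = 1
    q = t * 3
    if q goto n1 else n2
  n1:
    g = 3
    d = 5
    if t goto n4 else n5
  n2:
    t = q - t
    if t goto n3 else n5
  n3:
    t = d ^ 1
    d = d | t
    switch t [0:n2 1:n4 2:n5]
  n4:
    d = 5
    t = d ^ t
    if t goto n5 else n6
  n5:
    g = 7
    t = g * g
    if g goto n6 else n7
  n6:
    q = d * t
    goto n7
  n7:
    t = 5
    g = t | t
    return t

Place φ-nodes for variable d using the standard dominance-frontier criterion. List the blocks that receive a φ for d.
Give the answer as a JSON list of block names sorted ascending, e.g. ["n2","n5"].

Answer: ["n2", "n4", "n5", "n6", "n7"]

Working:
idom tree: n1←n0 n2←n0 n3←n2 n4←n0 n5←n0 n6←n0 n7←n0
Join-block Dom:
  n2: preds {n0,n3}: {n0} ∩ {n0,n2,n3} = {n0}; idom=n0
  n4: preds {n1,n3}: {n0,n1} ∩ {n0,n2,n3} = {n0}; idom=n0
  n5: preds {n1,n2,n3,n4}: {n0,n1} ∩ {n0,n2} ∩ {n0,n2,n3} ∩ {n0,n4} = {n0}; idom=n0
  n6: preds {n4,n5}: {n0,n4} ∩ {n0,n5} = {n0}; idom=n0
  n7: preds {n5,n6}: {n0,n5} ∩ {n0,n6} = {n0}; idom=n0

DF walk-up:
  n2←n0: walk · to n0
  n2←n3: walk n3→n2 to n0
  n4←n1: walk n1 to n0
  n4←n3: walk n3→n2 to n0
  n5←n1: walk n1 to n0
  n5←n2: walk n2 to n0
  n5←n3: walk n3→n2 to n0
  n5←n4: walk n4 to n0
  n6←n4: walk n4 to n0
  n6←n5: walk n5 to n0
  n7←n5: walk n5 to n0
  n7←n6: walk n6 to n0
  DF(n0)=∅
  DF(n1)={n4,n5}
  DF(n2)={n2,n4,n5}
  DF(n3)={n2,n4,n5}
  DF(n4)={n5,n6}
  DF(n5)={n6,n7}
  DF(n6)={n7}
  DF(n7)=∅

φ for d: defs {n0,n1,n3,n4}
  DF⁺ = {n2,n4,n5,n6,n7}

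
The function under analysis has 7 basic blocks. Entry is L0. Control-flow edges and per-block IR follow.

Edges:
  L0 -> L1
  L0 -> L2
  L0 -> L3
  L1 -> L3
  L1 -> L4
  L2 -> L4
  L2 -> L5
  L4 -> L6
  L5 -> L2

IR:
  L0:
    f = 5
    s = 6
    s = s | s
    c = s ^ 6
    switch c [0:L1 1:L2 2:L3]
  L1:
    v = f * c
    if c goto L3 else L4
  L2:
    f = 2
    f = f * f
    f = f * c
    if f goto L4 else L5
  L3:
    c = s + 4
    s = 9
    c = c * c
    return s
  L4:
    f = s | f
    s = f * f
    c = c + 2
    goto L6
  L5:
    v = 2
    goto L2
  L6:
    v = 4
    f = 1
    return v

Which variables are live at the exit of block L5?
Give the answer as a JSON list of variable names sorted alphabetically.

def/use:
  L0: def={c,f,s} ue=∅
  L1: def={v} ue={c,f}
  L2: def={f} ue={c}
  L3: def={c,s} ue={s}
  L4: def={c,f,s} ue={c,f,s}
  L5: def={v} ue=∅
  L6: def={f,v} ue=∅

Liveness:
  live L0: ∅→{c,f,s}
  live L1: {c,f,s}→{c,f,s}
  live L2: {c,s}→{c,f,s}
  live L3: {s}→∅
  live L4: {c,f,s}→∅
  live L5: {c,s}→{c,s}
  live L6: ∅→∅

live-out(L5) = ["c", "s"]

Answer: ["c", "s"]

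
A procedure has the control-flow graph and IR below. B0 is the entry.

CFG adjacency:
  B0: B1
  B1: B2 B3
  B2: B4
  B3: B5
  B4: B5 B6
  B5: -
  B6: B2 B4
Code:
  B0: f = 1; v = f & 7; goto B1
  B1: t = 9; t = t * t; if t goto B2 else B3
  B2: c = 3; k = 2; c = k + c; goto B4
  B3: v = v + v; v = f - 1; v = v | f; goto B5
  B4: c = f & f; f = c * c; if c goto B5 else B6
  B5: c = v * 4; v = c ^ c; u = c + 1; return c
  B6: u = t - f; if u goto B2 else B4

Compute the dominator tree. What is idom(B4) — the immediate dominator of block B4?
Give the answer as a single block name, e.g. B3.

Answer: B2

Working:
idom tree: B1←B0 B2←B1 B3←B1 B4←B2 B5←B1 B6←B4
Dom∩ at merges:
  B2: preds {B1,B6}: {B0,B1} ∩ {B0,B1,B2,B4,B6} = {B0,B1}; idom=B1
  B4: preds {B2,B6}: {B0,B1,B2} ∩ {B0,B1,B2,B4,B6} = {B0,B1,B2}; idom=B2
  B5: preds {B3,B4}: {B0,B1,B3} ∩ {B0,B1,B2,B4} = {B0,B1}; idom=B1

idom(B4) = B2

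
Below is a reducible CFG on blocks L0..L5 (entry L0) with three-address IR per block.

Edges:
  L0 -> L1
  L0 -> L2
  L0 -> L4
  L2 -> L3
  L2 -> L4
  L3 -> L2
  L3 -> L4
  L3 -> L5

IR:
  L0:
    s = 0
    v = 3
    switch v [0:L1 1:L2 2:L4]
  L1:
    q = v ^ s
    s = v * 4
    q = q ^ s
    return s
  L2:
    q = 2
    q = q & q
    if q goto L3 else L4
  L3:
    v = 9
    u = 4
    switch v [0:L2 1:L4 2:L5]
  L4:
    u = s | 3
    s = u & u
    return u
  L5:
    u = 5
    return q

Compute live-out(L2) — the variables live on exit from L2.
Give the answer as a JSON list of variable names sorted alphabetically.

Per-block:
  L0: def={s,v} ue=∅
  L1: def={q,s} ue={s,v}
  L2: def={q} ue=∅
  L3: def={u,v} ue=∅
  L4: def={s,u} ue={s}
  L5: def={u} ue={q}

Liveness:
  live L0: ∅→{s,v}
  live L1: {s,v}→∅
  live L2: {s}→{q,s}
  live L3: {q,s}→{q,s}
  live L4: {s}→∅
  live L5: {q}→∅

live-out(L2) = ["q", "s"]

Answer: ["q", "s"]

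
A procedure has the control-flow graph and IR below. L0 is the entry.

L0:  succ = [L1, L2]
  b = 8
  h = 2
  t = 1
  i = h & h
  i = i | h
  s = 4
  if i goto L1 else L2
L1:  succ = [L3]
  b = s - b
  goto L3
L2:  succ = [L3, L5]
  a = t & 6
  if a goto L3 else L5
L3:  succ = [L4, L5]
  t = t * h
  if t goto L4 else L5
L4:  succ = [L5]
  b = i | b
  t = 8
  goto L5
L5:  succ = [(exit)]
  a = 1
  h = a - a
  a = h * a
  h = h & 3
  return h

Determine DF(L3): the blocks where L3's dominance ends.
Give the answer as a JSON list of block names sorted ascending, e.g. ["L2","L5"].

idom tree: L1←L0 L2←L0 L3←L0 L4←L3 L5←L0
Dom∩ at merges:
  L3: preds {L1,L2}: {L0,L1} ∩ {L0,L2} = {L0}; idom=L0
  L5: preds {L2,L3,L4}: {L0,L2} ∩ {L0,L3} ∩ {L0,L3,L4} = {L0}; idom=L0

DF walk-up:
  L3←L1: walk L1 to L0
  L3←L2: walk L2 to L0
  L5←L2: walk L2 to L0
  L5←L3: walk L3 to L0
  L5←L4: walk L4→L3 to L0
  L0 → ∅
  L1 → {L3}
  L2 → {L3,L5}
  L3 → {L5}
  L4 → {L5}
  L5 → ∅

DF(L3) = ["L5"]

Answer: ["L5"]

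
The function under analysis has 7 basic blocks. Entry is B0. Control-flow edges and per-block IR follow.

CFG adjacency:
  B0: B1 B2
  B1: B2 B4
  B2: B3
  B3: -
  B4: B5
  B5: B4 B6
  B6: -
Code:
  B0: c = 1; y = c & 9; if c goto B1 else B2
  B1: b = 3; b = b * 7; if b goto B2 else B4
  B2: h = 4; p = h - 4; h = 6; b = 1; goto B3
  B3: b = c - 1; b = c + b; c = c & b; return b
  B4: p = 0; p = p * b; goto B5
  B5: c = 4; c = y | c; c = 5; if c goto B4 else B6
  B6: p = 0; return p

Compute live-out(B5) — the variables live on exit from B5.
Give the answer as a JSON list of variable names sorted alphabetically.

def/use:
  B0: {c,y} / ∅
  B1: {b} / ∅
  B2: {b,h,p} / ∅
  B3: {b,c} / {c}
  B4: {p} / {b}
  B5: {c} / {y}
  B6: {p} / ∅

Live sets:
  B0 li=∅ lo={c,y}
  B1 li={c,y} lo={b,c,y}
  B2 li={c} lo={c}
  B3 li={c} lo=∅
  B4 li={b,y} lo={b,y}
  B5 li={b,y} lo={b,y}
  B6 li=∅ lo=∅

live-out(B5) = ["b", "y"]

Answer: ["b", "y"]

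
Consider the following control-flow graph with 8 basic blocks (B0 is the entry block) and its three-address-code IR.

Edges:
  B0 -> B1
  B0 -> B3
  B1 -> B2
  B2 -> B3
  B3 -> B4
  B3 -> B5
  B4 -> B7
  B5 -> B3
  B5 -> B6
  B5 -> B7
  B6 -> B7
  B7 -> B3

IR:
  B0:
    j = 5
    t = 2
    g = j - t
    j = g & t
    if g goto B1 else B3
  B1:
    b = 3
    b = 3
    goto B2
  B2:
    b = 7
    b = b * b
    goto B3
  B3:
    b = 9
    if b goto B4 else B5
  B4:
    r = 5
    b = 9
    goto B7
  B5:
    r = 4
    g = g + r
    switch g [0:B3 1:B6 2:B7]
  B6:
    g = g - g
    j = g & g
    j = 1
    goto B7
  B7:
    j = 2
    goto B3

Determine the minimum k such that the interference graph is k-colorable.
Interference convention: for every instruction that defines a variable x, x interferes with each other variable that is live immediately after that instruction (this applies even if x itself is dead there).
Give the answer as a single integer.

Block summaries:
  B0 def {g,j,t} use ∅
  B1 def {b} use ∅
  B2 def {b} use ∅
  B3 def {b} use ∅
  B4 def {b,r} use ∅
  B5 def {g,r} use {g}
  B6 def {g,j} use {g}
  B7 def {j} use ∅

Backward fixpoint:
  B0: in=∅ out={g}
  B1: in={g} out={g}
  B2: in={g} out={g}
  B3: in={g} out={g}
  B4: in={g} out={g}
  B5: in={g} out={g}
  B6: in={g} out={g}
  B7: in={g} out={g}

Interference:
  b — {g}
  g — {b,j,r,t}
  j — {g,t}
  r — {g}
  t — {g,j}

Colouring:
  clique {g,j,t} ⇒ need ≥ 3
  3-colouring: c0={g}  c1={b,j,r}  c2={t}
  χ = 3

Answer: 3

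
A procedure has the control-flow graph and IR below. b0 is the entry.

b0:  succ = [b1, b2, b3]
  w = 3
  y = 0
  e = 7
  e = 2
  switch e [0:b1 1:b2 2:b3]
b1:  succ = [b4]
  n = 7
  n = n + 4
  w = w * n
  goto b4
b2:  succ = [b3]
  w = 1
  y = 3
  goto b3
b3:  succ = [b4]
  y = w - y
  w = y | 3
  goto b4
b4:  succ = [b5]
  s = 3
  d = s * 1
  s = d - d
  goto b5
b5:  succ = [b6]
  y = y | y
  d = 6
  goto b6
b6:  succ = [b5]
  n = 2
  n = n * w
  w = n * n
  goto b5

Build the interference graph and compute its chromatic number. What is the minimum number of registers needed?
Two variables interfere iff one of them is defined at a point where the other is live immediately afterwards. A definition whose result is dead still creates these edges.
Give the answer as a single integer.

def/use:
  b0: def={e,w,y} ue=∅
  b1: def={n,w} ue={w}
  b2: def={w,y} ue=∅
  b3: def={w,y} ue={w,y}
  b4: def={d,s} ue=∅
  b5: def={d,y} ue={y}
  b6: def={n,w} ue={w}

Liveness:
  b0 li=∅ lo={w,y}
  b1 li={w,y} lo={w,y}
  b2 li=∅ lo={w,y}
  b3 li={w,y} lo={w,y}
  b4 li={w,y} lo={w,y}
  b5 li={w,y} lo={w,y}
  b6 li={w,y} lo={w,y}

Conflict graph:
  d↔{w,y}
  e↔{w,y}
  n↔{w,y}
  s↔{w,y}
  w↔{d,e,n,s,y}
  y↔{d,e,n,s,w}

Chromatic number:
  {d,w,y} pairwise interfere (3-clique) ⇒ χ ≥ 3
  assign d→r2 e→r2 n→r2 s→r2 w→r0 y→r1 — no edge inside a register ⇒ χ ≤ 3
  χ = 3

Answer: 3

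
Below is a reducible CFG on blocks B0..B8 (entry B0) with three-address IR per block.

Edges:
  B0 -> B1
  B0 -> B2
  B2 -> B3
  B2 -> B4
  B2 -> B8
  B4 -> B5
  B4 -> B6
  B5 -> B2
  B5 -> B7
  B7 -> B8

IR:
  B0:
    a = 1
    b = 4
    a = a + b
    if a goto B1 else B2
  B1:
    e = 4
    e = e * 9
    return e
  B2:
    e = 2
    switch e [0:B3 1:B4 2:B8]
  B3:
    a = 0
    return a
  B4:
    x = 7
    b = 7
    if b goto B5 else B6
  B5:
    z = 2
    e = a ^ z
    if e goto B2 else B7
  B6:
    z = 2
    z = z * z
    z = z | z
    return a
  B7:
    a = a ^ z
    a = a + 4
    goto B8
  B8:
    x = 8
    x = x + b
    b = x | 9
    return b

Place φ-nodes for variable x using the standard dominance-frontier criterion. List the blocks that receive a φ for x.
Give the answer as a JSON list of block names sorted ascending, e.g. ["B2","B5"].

idom tree: B1←B0 B2←B0 B3←B2 B4←B2 B5←B4 B6←B4 B7←B5 B8←B2
Join-block Dom:
  B2: preds {B0,B5}: {B0} ∩ {B0,B2,B4,B5} = {B0}; idom=B0
  B8: preds {B2,B7}: {B0,B2} ∩ {B0,B2,B4,B5,B7} = {B0,B2}; idom=B2

DF derivation:
  B2←B0: walk · to B0
  B2←B5: walk B5→B4→B2 to B0
  B8←B2: walk · to B2
  B8←B7: walk B7→B5→B4 to B2
  B0: DF=∅
  B1: DF=∅
  B2: DF={B2}
  B3: DF=∅
  B4: DF={B2,B8}
  B5: DF={B2,B8}
  B6: DF=∅
  B7: DF={B8}
  B8: DF=∅

φ for x: defs {B4,B8}
  DF⁺ = {B2,B8}

Answer: ["B2", "B8"]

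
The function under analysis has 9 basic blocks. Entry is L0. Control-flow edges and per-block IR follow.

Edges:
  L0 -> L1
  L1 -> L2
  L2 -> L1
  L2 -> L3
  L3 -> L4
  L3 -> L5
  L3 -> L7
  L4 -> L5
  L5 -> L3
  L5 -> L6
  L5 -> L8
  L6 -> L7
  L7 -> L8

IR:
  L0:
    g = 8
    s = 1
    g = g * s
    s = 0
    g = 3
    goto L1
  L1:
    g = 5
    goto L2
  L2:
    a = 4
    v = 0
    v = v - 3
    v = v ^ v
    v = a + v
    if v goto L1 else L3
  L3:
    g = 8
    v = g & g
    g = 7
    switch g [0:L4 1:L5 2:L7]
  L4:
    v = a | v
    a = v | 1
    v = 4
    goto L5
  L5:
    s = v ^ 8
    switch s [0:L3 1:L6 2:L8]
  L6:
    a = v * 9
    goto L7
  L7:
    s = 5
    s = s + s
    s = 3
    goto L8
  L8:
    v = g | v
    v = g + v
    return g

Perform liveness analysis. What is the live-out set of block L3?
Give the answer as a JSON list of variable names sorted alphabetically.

Answer: ["a", "g", "v"]

Working:
Block summaries:
  L0: def={g,s} ue=∅
  L1: def={g} ue=∅
  L2: def={a,v} ue=∅
  L3: def={g,v} ue=∅
  L4: def={a,v} ue={a,v}
  L5: def={s} ue={v}
  L6: def={a} ue={v}
  L7: def={s} ue=∅
  L8: def={v} ue={g,v}

Live sets:
  L0: in=∅ out=∅
  L1: in=∅ out=∅
  L2: in=∅ out={a}
  L3: in={a} out={a,g,v}
  L4: in={a,g,v} out={a,g,v}
  L5: in={a,g,v} out={a,g,v}
  L6: in={g,v} out={g,v}
  L7: in={g,v} out={g,v}
  L8: in={g,v} out=∅

live-out(L3) = ["a", "g", "v"]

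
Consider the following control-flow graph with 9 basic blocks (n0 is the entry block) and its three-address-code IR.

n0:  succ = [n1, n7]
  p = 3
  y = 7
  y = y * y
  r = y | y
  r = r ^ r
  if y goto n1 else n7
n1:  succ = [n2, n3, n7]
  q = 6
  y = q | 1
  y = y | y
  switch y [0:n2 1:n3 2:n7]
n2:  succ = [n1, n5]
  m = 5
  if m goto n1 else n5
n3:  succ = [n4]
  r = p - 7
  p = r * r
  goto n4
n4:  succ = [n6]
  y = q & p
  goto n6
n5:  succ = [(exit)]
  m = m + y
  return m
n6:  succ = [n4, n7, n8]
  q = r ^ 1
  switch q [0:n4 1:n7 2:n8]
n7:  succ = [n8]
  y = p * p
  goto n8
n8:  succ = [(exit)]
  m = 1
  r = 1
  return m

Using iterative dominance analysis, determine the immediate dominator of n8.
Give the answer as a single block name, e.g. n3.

idom tree: n1←n0 n2←n1 n3←n1 n4←n3 n5←n2 n6←n4 n7←n0 n8←n0
Join-block Dom:
  n1: preds {n0,n2}: {n0} ∩ {n0,n1,n2} = {n0}; idom=n0
  n4: preds {n3,n6}: {n0,n1,n3} ∩ {n0,n1,n3,n4,n6} = {n0,n1,n3}; idom=n3
  n7: preds {n0,n1,n6}: {n0} ∩ {n0,n1} ∩ {n0,n1,n3,n4,n6} = {n0}; idom=n0
  n8: preds {n6,n7}: {n0,n1,n3,n4,n6} ∩ {n0,n7} = {n0}; idom=n0

idom(n8) = n0

Answer: n0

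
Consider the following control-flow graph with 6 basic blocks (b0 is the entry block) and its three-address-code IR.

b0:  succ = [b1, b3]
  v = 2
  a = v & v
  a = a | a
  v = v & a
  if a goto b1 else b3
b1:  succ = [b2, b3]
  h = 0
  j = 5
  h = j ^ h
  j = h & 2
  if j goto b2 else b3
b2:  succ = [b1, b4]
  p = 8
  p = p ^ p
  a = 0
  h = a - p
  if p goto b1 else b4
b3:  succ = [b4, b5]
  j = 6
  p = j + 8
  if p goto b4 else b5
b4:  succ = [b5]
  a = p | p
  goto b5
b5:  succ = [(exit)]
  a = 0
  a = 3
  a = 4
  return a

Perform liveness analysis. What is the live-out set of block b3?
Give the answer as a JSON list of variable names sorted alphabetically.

Block summaries:
  b0 def {a,v} use ∅
  b1 def {h,j} use ∅
  b2 def {a,h,p} use ∅
  b3 def {j,p} use ∅
  b4 def {a} use {p}
  b5 def {a} use ∅

Liveness:
  b0 li=∅ lo=∅
  b1 li=∅ lo=∅
  b2 li=∅ lo={p}
  b3 li=∅ lo={p}
  b4 li={p} lo=∅
  b5 li=∅ lo=∅

live-out(b3) = ["p"]

Answer: ["p"]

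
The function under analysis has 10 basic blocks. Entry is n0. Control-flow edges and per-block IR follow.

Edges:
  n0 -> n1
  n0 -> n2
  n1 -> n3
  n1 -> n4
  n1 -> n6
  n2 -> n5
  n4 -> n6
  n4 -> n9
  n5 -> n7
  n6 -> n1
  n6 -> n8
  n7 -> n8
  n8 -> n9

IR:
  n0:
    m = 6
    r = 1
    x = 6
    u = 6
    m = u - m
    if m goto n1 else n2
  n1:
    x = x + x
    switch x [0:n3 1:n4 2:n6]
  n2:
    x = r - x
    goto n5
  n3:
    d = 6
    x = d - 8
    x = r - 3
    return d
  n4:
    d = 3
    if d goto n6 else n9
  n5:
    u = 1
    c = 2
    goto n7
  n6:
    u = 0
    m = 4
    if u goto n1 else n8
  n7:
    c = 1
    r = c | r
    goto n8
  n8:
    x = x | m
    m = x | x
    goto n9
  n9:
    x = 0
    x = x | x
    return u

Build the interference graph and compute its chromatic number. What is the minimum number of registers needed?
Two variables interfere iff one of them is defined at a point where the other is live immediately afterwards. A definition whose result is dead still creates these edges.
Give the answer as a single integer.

Answer: 5

Derivation:
Per-block:
  n0: {m,r,u,x} / ∅
  n1: {x} / {x}
  n2: {x} / {r,x}
  n3: {d,x} / {r}
  n4: {d} / ∅
  n5: {c,u} / ∅
  n6: {m,u} / ∅
  n7: {c,r} / {r}
  n8: {m,x} / {m,x}
  n9: {x} / {u}

Liveness:
  live n0: ∅→{m,r,u,x}
  live n1: {r,u,x}→{r,u,x}
  live n2: {m,r,x}→{m,r,x}
  live n3: {r}→∅
  live n4: {r,u,x}→{r,u,x}
  live n5: {m,r,x}→{m,r,u,x}
  live n6: {r,x}→{m,r,u,x}
  live n7: {m,r,u,x}→{m,u,x}
  live n8: {m,u,x}→{u}
  live n9: {u}→∅

Interfere edges:
  c↔{m,r,u,x}
  d↔{r,u,x}
  m↔{c,r,u,x}
  r↔{c,d,m,u,x}
  u↔{c,d,m,r,x}
  x↔{c,d,m,r,u}

Chromatic number:
  {c,m,r,u,x} pairwise interfere (5-clique) ⇒ χ ≥ 5
  5-colouring: r0={r}  r1={u}  r2={x}  r3={c,d}  r4={m}
  χ = 5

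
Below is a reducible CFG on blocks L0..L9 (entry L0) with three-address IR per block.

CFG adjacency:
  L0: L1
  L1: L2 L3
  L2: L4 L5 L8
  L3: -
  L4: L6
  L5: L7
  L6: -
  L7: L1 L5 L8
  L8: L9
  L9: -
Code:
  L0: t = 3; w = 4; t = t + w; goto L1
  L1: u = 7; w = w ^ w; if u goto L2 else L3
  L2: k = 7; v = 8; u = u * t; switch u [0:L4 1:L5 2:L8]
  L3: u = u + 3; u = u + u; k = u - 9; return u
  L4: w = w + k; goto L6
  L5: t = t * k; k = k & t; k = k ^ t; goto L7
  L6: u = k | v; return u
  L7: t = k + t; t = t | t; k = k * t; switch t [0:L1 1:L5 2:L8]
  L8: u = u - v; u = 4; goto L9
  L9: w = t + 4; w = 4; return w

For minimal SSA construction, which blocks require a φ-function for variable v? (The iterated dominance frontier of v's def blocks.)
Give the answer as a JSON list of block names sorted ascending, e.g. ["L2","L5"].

Answer: ["L1"]

Analysis:
idom tree: L1←L0 L2←L1 L3←L1 L4←L2 L5←L2 L6←L4 L7←L5 L8←L2 L9←L8
Join-block Dom:
  L1: preds {L0,L7}: {L0} ∩ {L0,L1,L2,L5,L7} = {L0}; idom=L0
  L5: preds {L2,L7}: {L0,L1,L2} ∩ {L0,L1,L2,L5,L7} = {L0,L1,L2}; idom=L2
  L8: preds {L2,L7}: {L0,L1,L2} ∩ {L0,L1,L2,L5,L7} = {L0,L1,L2}; idom=L2

Frontier:
  L1←L0: walk · to L0
  L1←L7: walk L7→L5→L2→L1 to L0
  L5←L2: walk · to L2
  L5←L7: walk L7→L5 to L2
  L8←L2: walk · to L2
  L8←L7: walk L7→L5 to L2
  DF(L0)=∅
  DF(L1)={L1}
  DF(L2)={L1}
  DF(L3)=∅
  DF(L4)=∅
  DF(L5)={L1,L5,L8}
  DF(L6)=∅
  DF(L7)={L1,L5,L8}
  DF(L8)=∅
  DF(L9)=∅

φ for v: defs {L2}
  DF⁺ = {L1}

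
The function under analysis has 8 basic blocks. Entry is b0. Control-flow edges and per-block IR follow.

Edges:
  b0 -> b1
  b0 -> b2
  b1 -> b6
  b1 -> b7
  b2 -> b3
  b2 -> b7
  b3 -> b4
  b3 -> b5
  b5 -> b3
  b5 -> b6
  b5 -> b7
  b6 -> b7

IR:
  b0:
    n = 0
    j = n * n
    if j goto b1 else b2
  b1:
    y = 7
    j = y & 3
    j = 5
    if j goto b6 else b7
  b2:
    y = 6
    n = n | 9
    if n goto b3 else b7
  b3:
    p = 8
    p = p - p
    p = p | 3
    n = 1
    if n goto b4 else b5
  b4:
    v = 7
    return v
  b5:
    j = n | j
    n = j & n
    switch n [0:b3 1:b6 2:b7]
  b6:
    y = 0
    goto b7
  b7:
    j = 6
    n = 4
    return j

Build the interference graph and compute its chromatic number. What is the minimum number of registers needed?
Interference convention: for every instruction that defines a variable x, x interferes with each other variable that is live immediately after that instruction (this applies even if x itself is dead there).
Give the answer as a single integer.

Answer: 3

Working:
Per-block:
  b0: {j,n} / ∅
  b1: {j,y} / ∅
  b2: {n,y} / {n}
  b3: {n,p} / ∅
  b4: {v} / ∅
  b5: {j,n} / {j,n}
  b6: {y} / ∅
  b7: {j,n} / ∅

Backward fixpoint:
  b0: in=∅ out={j,n}
  b1: in=∅ out=∅
  b2: in={j,n} out={j}
  b3: in={j} out={j,n}
  b4: in=∅ out=∅
  b5: in={j,n} out={j}
  b6: in=∅ out=∅
  b7: in=∅ out=∅

Interfere edges:
  j — {n,p,y}
  n — {j,y}
  p — {j}
  v — ∅
  y — {j,n}

Chromatic number:
  {j,n,y} pairwise interfere (3-clique) ⇒ χ ≥ 3
  assign j→c0 n→c1 p→c1 v→c0 y→c2 — no edge inside a register ⇒ χ ≤ 3
  χ = 3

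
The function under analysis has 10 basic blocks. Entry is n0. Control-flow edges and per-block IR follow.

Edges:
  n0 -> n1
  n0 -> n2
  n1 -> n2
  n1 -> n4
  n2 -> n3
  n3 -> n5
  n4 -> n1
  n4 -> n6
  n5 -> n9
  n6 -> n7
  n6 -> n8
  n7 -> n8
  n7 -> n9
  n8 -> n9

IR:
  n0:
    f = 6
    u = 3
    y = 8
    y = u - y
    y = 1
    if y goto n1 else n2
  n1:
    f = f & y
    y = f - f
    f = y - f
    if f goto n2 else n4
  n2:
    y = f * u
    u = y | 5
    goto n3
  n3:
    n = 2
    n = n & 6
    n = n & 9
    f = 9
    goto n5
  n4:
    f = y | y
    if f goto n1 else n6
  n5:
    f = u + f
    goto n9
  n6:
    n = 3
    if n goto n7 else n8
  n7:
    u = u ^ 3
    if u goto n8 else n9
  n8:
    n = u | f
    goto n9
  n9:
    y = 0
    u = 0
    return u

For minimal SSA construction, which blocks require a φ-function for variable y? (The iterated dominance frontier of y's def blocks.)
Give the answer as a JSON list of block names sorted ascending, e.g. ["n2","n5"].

idom tree: n1←n0 n2←n0 n3←n2 n4←n1 n5←n3 n6←n4 n7←n6 n8←n6 n9←n0
Join-block Dom:
  n1: preds {n0,n4}: {n0} ∩ {n0,n1,n4} = {n0}; idom=n0
  n2: preds {n0,n1}: {n0} ∩ {n0,n1} = {n0}; idom=n0
  n8: preds {n6,n7}: {n0,n1,n4,n6} ∩ {n0,n1,n4,n6,n7} = {n0,n1,n4,n6}; idom=n6
  n9: preds {n5,n7,n8}: {n0,n2,n3,n5} ∩ {n0,n1,n4,n6,n7} ∩ {n0,n1,n4,n6,n8} = {n0}; idom=n0

DF derivation:
  join n1 pred n0: · stop@n0
  join n1 pred n4: n4→n1 stop@n0
  join n2 pred n0: · stop@n0
  join n2 pred n1: n1 stop@n0
  join n8 pred n6: · stop@n6
  join n8 pred n7: n7 stop@n6
  join n9 pred n5: n5→n3→n2 stop@n0
  join n9 pred n7: n7→n6→n4→n1 stop@n0
  join n9 pred n8: n8→n6→n4→n1 stop@n0
  n0: DF=∅
  n1: DF={n1,n2,n9}
  n2: DF={n9}
  n3: DF={n9}
  n4: DF={n1,n9}
  n5: DF={n9}
  n6: DF={n9}
  n7: DF={n8,n9}
  n8: DF={n9}
  n9: DF=∅

φ for y: defs {n0,n1,n2,n9}
  DF⁺ = {n1,n2,n9}

Answer: ["n1", "n2", "n9"]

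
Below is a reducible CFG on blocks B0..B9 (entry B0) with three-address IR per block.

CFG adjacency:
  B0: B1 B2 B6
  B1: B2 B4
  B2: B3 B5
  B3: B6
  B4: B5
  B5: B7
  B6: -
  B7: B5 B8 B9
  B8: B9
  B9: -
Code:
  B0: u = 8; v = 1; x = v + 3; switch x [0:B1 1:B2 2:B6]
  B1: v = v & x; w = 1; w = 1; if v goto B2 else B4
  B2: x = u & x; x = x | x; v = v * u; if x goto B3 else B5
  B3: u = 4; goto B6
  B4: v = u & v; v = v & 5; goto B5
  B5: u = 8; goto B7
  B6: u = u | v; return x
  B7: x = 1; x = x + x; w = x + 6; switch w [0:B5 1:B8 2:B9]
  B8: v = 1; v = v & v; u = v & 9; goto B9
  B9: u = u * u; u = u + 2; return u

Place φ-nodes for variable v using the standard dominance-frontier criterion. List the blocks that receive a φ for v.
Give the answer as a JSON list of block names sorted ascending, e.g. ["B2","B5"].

idom tree: B1←B0 B2←B0 B3←B2 B4←B1 B5←B0 B6←B0 B7←B5 B8←B7 B9←B7
Dom∩ at merges:
  B2: preds {B0,B1}: {B0} ∩ {B0,B1} = {B0}; idom=B0
  B5: preds {B2,B4,B7}: {B0,B2} ∩ {B0,B1,B4} ∩ {B0,B5,B7} = {B0}; idom=B0
  B6: preds {B0,B3}: {B0} ∩ {B0,B2,B3} = {B0}; idom=B0
  B9: preds {B7,B8}: {B0,B5,B7} ∩ {B0,B5,B7,B8} = {B0,B5,B7}; idom=B7

DF walk-up:
  join B2 pred B0: · stop@B0
  join B2 pred B1: B1 stop@B0
  join B5 pred B2: B2 stop@B0
  join B5 pred B4: B4→B1 stop@B0
  join B5 pred B7: B7→B5 stop@B0
  join B6 pred B0: · stop@B0
  join B6 pred B3: B3→B2 stop@B0
  join B9 pred B7: · stop@B7
  join B9 pred B8: B8 stop@B7
  DF(B0)=∅
  DF(B1)={B2,B5}
  DF(B2)={B5,B6}
  DF(B3)={B6}
  DF(B4)={B5}
  DF(B5)={B5}
  DF(B6)=∅
  DF(B7)={B5}
  DF(B8)={B9}
  DF(B9)=∅

φ for v: defs {B0,B1,B2,B4,B8}
  DF⁺ = {B2,B5,B6,B9}

Answer: ["B2", "B5", "B6", "B9"]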